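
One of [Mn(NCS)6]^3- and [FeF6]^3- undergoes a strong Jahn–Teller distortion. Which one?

[Mn(NCS)6]^3-: Ligand charges: each isothiocyanate is −1. With an overall charge of −3 the manganese centre must be in the +3 oxidation state. Group 7 minus oxidation state 3 gives a d⁴ configuration. Isothiocyanate is a weak-field ligand for a first-row metal, so the complex is high-spin. The t₂g³e_g¹ (high-spin) configuration has an unevenly filled e_g set; the Jahn–Teller theorem predicts a tetragonal distortion (typically axial elongation) to lift the degeneracy.
[FeF6]^3-: Each fluoride is −1; balancing the −3 overall charge requires Fe(III). Group 8 minus oxidation state 3 gives a d⁵ configuration. Fluoride is a weak-field ligand for a first-row metal, so the complex is high-spin. The d⁵ configuration leaves the e_g set evenly filled (or empty) — no strong Jahn–Teller driving force.

[Mn(NCS)6]^3-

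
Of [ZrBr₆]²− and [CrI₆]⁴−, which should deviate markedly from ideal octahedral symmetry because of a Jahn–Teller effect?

[ZrBr₆]²−: Each bromide is −1; balancing the −2 overall charge requires Zr(IV). Zirconium is a group-4 element; Zr(IV) is therefore d⁰. The d⁰ configuration leaves the e_g set evenly filled (or empty) — no strong Jahn–Teller driving force.
[CrI₆]⁴−: Each iodide is −1; balancing the −4 overall charge requires Cr(II). Chromium is a group-6 element; Cr(II) is therefore d⁴. Iodide is a weak-field ligand for a first-row metal, so the complex is high-spin. The t₂g³e_g¹ (high-spin) configuration has an unevenly filled e_g set; the Jahn–Teller theorem predicts a tetragonal distortion (typically axial elongation) to lift the degeneracy.

[CrI₆]⁴−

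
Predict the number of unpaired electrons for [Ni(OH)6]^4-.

2

Ligand charges: each hydroxide is −1. With an overall charge of −4 the nickel centre must be in the +2 oxidation state.
Ni sits in group 10, so the d-electron count is 10 − 2 = 8.
In an octahedral field the d⁸ configuration is t₂g⁶e_g² (only one arrangement possible), giving 2 unpaired electrons.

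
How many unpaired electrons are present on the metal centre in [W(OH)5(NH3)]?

Each hydroxide is −1; ammonia is neutral; balancing the 0 overall charge requires W(V).
Group 6 minus oxidation state 5 gives a d¹ configuration.
In an octahedral field the d¹ configuration is t₂g¹e_g⁰ (only one arrangement possible), giving 1 unpaired electron.

1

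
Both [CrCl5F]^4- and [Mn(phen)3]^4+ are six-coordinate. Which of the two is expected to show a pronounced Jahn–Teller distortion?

[CrCl5F]^4-: Each chloride is −1; each fluoride is −1; balancing the −4 overall charge requires Cr(II). Chromium is a group-6 element; Cr(II) is therefore d⁴. Chloride and fluoride are weak-field ligands for a first-row metal, so the complex is high-spin. The t₂g³e_g¹ (high-spin) configuration has an unevenly filled e_g set; the Jahn–Teller theorem predicts a tetragonal distortion (typically axial elongation) to lift the degeneracy.
[Mn(phen)3]^4+: 1,10-phenanthroline is neutral; balancing the +4 overall charge requires Mn(IV). Mn sits in group 7, so the d-electron count is 7 − 4 = 3. The d³ configuration leaves the e_g set evenly filled (or empty) — no strong Jahn–Teller driving force.

[CrCl5F]^4-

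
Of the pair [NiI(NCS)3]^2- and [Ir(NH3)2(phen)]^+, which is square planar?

For [NiI(NCS)3]^2-: Summing ligand charges against the −2 overall charge gives an oxidation state of +2 for nickel. Ni sits in group 10, so the d-electron count is 10 − 2 = 8. Iodide and isothiocyanate are weak-field ligands. With weak-field ligands the CFSE gain from square planar is small, so a 3d d⁸ ion takes the sterically preferred tetrahedral geometry. → tetrahedral.
For [Ir(NH3)2(phen)]^+: Summing ligand charges against the +1 overall charge gives an oxidation state of +1 for iridium. Ir sits in group 9, so the d-electron count is 9 − 1 = 8. A 5d d⁸ ion has a large crystal-field splitting; square planar leaves the high-energy d_{x²−y²} orbital empty and maximises CFSE. → square planar.

[Ir(NH3)2(phen)]^+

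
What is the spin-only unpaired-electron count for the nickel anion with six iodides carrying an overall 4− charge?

2 unpaired electrons

Each iodide is −1; balancing the −4 overall charge requires Ni(II).
Ni sits in group 10, so the d-electron count is 10 − 2 = 8.
In an octahedral field the d⁸ configuration is t₂g⁶e_g² (only one arrangement possible), giving 2 unpaired electrons.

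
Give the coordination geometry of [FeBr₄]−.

tetrahedral

Each bromide is −1; balancing the −1 overall charge requires Fe(III).
Iron is a group-8 element; Fe(III) is therefore d⁵.
Coordination number: 4.
Bromide is a weak-field ligand.
A high-spin d⁵ ion has zero CFSE in either geometry, so four ligands adopt the sterically favoured tetrahedral geometry.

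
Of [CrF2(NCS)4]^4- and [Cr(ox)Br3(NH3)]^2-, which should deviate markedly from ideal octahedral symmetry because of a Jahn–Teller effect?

[CrF2(NCS)4]^4-: Summing ligand charges against the −4 overall charge gives an oxidation state of +2 for chromium. Chromium is a group-6 element; Cr(II) is therefore d⁴. Fluoride and isothiocyanate are weak-field ligands for a first-row metal, so the complex is high-spin. The t₂g³e_g¹ (high-spin) configuration has an unevenly filled e_g set; the Jahn–Teller theorem predicts a tetragonal distortion (typically axial elongation) to lift the degeneracy.
[Cr(ox)Br3(NH3)]^2-: Summing ligand charges against the −2 overall charge gives an oxidation state of +3 for chromium. Chromium is a group-6 element; Cr(III) is therefore d³. The d³ configuration leaves the e_g set evenly filled (or empty) — no strong Jahn–Teller driving force.

[CrF2(NCS)4]^4-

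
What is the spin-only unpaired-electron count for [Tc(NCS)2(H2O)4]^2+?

3 unpaired electrons

Each isothiocyanate is −1; water is neutral; balancing the +2 overall charge requires Tc(IV).
Technetium is a group-7 element; Tc(IV) is therefore d³.
In an octahedral field the d³ configuration is t₂g³e_g⁰ (only one arrangement possible), giving 3 unpaired electrons.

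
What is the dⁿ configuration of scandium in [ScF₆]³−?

d⁰

Ligand charges: each fluoride is −1. With an overall charge of −3 the scandium centre must be in the +3 oxidation state.
Sc sits in group 3, so the d-electron count is 3 − 3 = 0.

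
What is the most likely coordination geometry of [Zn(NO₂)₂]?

Each nitro (N-bound nitrite) is −1; balancing the 0 overall charge requires Zn(II).
Zn sits in group 12, so the d-electron count is 12 − 2 = 10.
With 2 monodentate ligands the coordination number is 2.
A d¹⁰ ion with only two ligands adopts a linear arrangement (sp hybridisation; no CFSE preference).

linear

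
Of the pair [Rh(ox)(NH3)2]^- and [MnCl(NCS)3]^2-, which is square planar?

For [Rh(ox)(NH3)2]^-: Ligand charges: each oxalate is −2; ammonia is neutral. With an overall charge of −1 the rhodium centre must be in the +1 oxidation state. Rh sits in group 9, so the d-electron count is 9 − 1 = 8. A 4d d⁸ ion has a large crystal-field splitting; square planar leaves the high-energy d_{x²−y²} orbital empty and maximises CFSE. → square planar.
For [MnCl(NCS)3]^2-: Ligand charges: each chloride is −1; each isothiocyanate is −1. With an overall charge of −2 the manganese centre must be in the +2 oxidation state. Mn sits in group 7, so the d-electron count is 7 − 2 = 5. A high-spin d⁵ ion has zero CFSE in either geometry, so four ligands adopt the sterically favoured tetrahedral geometry. → tetrahedral.

[Rh(ox)(NH3)2]^-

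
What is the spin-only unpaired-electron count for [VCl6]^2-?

Each chloride is −1; balancing the −2 overall charge requires V(IV).
V sits in group 5, so the d-electron count is 5 − 4 = 1.
In an octahedral field the d¹ configuration is t₂g¹e_g⁰ (only one arrangement possible), giving 1 unpaired electron.

1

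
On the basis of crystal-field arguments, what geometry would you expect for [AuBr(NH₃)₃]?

Ligand charges: each bromide is −1; ammonia is neutral. With an overall charge of 0 the gold centre must be in the +1 oxidation state.
Au sits in group 11, so the d-electron count is 11 − 1 = 10.
With 4 monodentate ligands the coordination number is 4.
A d¹⁰ ion has no crystal-field stabilisation preference between square planar and tetrahedral, so four ligands adopt the sterically favoured tetrahedral geometry.

tetrahedral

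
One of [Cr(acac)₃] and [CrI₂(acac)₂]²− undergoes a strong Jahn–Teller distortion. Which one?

[CrI₂(acac)₂]²−

[Cr(acac)₃]: Each acetylacetonate is −1; balancing the 0 overall charge requires Cr(III). Group 6 minus oxidation state 3 gives a d³ configuration. The d³ configuration leaves the e_g set evenly filled (or empty) — no strong Jahn–Teller driving force.
[CrI₂(acac)₂]²−: Summing ligand charges against the −2 overall charge gives an oxidation state of +2 for chromium. Chromium is a group-6 element; Cr(II) is therefore d⁴. Acetylacetonate and iodide are weak-field ligands for a first-row metal, so the complex is high-spin. The t₂g³e_g¹ (high-spin) configuration has an unevenly filled e_g set; the Jahn–Teller theorem predicts a tetragonal distortion (typically axial elongation) to lift the degeneracy.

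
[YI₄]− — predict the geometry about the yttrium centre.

tetrahedral

Summing ligand charges against the −1 overall charge gives an oxidation state of +3 for yttrium.
Y sits in group 3, so the d-electron count is 3 − 3 = 0.
With 4 monodentate ligands the coordination number is 4.
A d⁰ ion has no crystal-field stabilisation preference between square planar and tetrahedral, so four ligands adopt the sterically favoured tetrahedral geometry.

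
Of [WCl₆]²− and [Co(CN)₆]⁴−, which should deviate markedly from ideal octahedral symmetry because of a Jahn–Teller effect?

[Co(CN)₆]⁴−

[WCl₆]²−: Summing ligand charges against the −2 overall charge gives an oxidation state of +4 for tungsten. Tungsten is a group-6 element; W(IV) is therefore d². The d² configuration leaves the e_g set evenly filled (or empty) — no strong Jahn–Teller driving force.
[Co(CN)₆]⁴−: Summing ligand charges against the −4 overall charge gives an oxidation state of +2 for cobalt. Co sits in group 9, so the d-electron count is 9 − 2 = 7. Cyanide is a strong-field ligand (high in the spectrochemical series) for a first-row metal, so the complex is low-spin. The t₂g⁶e_g¹ (low-spin) configuration has an unevenly filled e_g set; the Jahn–Teller theorem predicts a tetragonal distortion (typically axial elongation) to lift the degeneracy.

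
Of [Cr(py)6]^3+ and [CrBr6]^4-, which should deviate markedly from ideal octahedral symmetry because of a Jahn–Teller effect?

[Cr(py)6]^3+: Ligand charges: pyridine is neutral. With an overall charge of +3 the chromium centre must be in the +3 oxidation state. Chromium is a group-6 element; Cr(III) is therefore d³. The d³ configuration leaves the e_g set evenly filled (or empty) — no strong Jahn–Teller driving force.
[CrBr6]^4-: Summing ligand charges against the −4 overall charge gives an oxidation state of +2 for chromium. Cr sits in group 6, so the d-electron count is 6 − 2 = 4. Bromide is a weak-field ligand for a first-row metal, so the complex is high-spin. The t₂g³e_g¹ (high-spin) configuration has an unevenly filled e_g set; the Jahn–Teller theorem predicts a tetragonal distortion (typically axial elongation) to lift the degeneracy.

[CrBr6]^4-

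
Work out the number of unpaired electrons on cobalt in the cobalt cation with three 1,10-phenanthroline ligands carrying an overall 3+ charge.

1,10-phenanthroline is neutral; balancing the +3 overall charge requires Co(III).
Group 9 minus oxidation state 3 gives a d⁶ configuration.
Counting donor atoms: 3×1,10-phenanthroline (bidentate) → 6 donors. Coordination number = 6.
The spin state decides the count: Co(III) has an exceptionally large octahedral splitting and is low-spin with essentially every ligand except fluoride.
An octahedral low-spin d⁶ ion is t₂g⁶e_g⁰, giving 0 unpaired electrons.

0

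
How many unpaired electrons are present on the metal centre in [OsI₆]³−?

1 unpaired electron

Each iodide is −1; balancing the −3 overall charge requires Os(III).
Group 8 minus oxidation state 3 gives a d⁵ configuration.
The spin state decides the count: a 5d ion has a large Δₒ and is invariably low-spin.
An octahedral low-spin d⁵ ion is t₂g⁵e_g⁰, giving 1 unpaired electron.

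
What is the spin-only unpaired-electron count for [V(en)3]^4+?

1

Ligand charges: ethylenediamine is neutral. With an overall charge of +4 the vanadium centre must be in the +4 oxidation state.
Vanadium is a group-5 element; V(IV) is therefore d¹.
Counting donor atoms: 3×ethylenediamine (bidentate) → 6 donors. Coordination number = 6.
In an octahedral field the d¹ configuration is t₂g¹e_g⁰ (only one arrangement possible), giving 1 unpaired electron.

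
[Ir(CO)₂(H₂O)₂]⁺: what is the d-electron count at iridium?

d8

Ligand charges: carbonyl is neutral; water is neutral. With an overall charge of +1 the iridium centre must be in the +1 oxidation state.
Iridium is a group-9 element; Ir(I) is therefore d⁸.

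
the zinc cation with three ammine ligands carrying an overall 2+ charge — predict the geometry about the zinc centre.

Summing ligand charges against the +2 overall charge gives an oxidation state of +2 for zinc.
Zinc is a group-12 element; Zn(II) is therefore d¹⁰.
Coordination number: 3.
Three ligands around a d¹⁰ centre minimise repulsion in a trigonal-planar arrangement.

trigonal planar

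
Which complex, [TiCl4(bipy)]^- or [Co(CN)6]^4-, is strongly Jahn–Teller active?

[Co(CN)6]^4-

[TiCl4(bipy)]^-: Summing ligand charges against the −1 overall charge gives an oxidation state of +3 for titanium. Ti sits in group 4, so the d-electron count is 4 − 3 = 1. The d¹ configuration leaves the e_g set evenly filled (or empty) — no strong Jahn–Teller driving force.
[Co(CN)6]^4-: Ligand charges: each cyanide is −1. With an overall charge of −4 the cobalt centre must be in the +2 oxidation state. Co sits in group 9, so the d-electron count is 9 − 2 = 7. Cyanide is a strong-field ligand (high in the spectrochemical series) for a first-row metal, so the complex is low-spin. The t₂g⁶e_g¹ (low-spin) configuration has an unevenly filled e_g set; the Jahn–Teller theorem predicts a tetragonal distortion (typically axial elongation) to lift the degeneracy.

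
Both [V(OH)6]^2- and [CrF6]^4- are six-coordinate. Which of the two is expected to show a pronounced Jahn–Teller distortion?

[V(OH)6]^2-: Ligand charges: each hydroxide is −1. With an overall charge of −2 the vanadium centre must be in the +4 oxidation state. V sits in group 5, so the d-electron count is 5 − 4 = 1. The d¹ configuration leaves the e_g set evenly filled (or empty) — no strong Jahn–Teller driving force.
[CrF6]^4-: Ligand charges: each fluoride is −1. With an overall charge of −4 the chromium centre must be in the +2 oxidation state. Cr sits in group 6, so the d-electron count is 6 − 2 = 4. Fluoride is a weak-field ligand for a first-row metal, so the complex is high-spin. The t₂g³e_g¹ (high-spin) configuration has an unevenly filled e_g set; the Jahn–Teller theorem predicts a tetragonal distortion (typically axial elongation) to lift the degeneracy.

[CrF6]^4-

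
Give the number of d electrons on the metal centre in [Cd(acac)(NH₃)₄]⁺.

Summing ligand charges against the +1 overall charge gives an oxidation state of +2 for cadmium.
Cadmium is a group-12 element; Cd(II) is therefore d¹⁰.

d¹⁰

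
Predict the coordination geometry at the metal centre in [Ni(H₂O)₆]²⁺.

Ligand charges: water is neutral. With an overall charge of +2 the nickel centre must be in the +2 oxidation state.
Group 10 minus oxidation state 2 gives a d⁸ configuration.
Coordination number: 6.
Six donors around a single metal centre give an octahedral coordination sphere.

octahedral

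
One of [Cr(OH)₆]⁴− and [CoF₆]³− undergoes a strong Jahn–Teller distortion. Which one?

[Cr(OH)₆]⁴−: Summing ligand charges against the −4 overall charge gives an oxidation state of +2 for chromium. Cr sits in group 6, so the d-electron count is 6 − 2 = 4. Hydroxide is a weak-field ligand for a first-row metal, so the complex is high-spin. The t₂g³e_g¹ (high-spin) configuration has an unevenly filled e_g set; the Jahn–Teller theorem predicts a tetragonal distortion (typically axial elongation) to lift the degeneracy.
[CoF₆]³−: Summing ligand charges against the −3 overall charge gives an oxidation state of +3 for cobalt. Cobalt is a group-9 element; Co(III) is therefore d⁶. Fluoride is the one ligand weak enough to leave Co(III) high-spin — [CoF₆]³⁻ is the classic exception. The d⁶ configuration leaves the e_g set evenly filled (or empty) — no strong Jahn–Teller driving force.

[Cr(OH)₆]⁴−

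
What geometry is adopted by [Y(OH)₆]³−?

Summing ligand charges against the −3 overall charge gives an oxidation state of +3 for yttrium.
Y sits in group 3, so the d-electron count is 3 − 3 = 0.
With 6 monodentate ligands the coordination number is 6.
Six donors around a single metal centre give an octahedral coordination sphere.

octahedral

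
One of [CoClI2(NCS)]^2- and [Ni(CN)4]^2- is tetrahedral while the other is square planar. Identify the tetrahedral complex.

[CoClI2(NCS)]^2-

For [CoClI2(NCS)]^2-: Each chloride is −1; each iodide is −1; each isothiocyanate is −1; balancing the −2 overall charge requires Co(II). Co sits in group 9, so the d-electron count is 9 − 2 = 7. For a high-spin 3d d⁷ ion with weak-field ligands the small Δₜ gives little square-planar CFSE advantage, so four ligands adopt the sterically favoured tetrahedral geometry. → tetrahedral.
For [Ni(CN)4]^2-: Summing ligand charges against the −2 overall charge gives an oxidation state of +2 for nickel. Group 10 minus oxidation state 2 gives a d⁸ configuration. Cyanide is a strong-field ligand (high in the spectrochemical series). A 3d d⁸ ion with strong-field ligands gains enough CFSE to favour square planar over tetrahedral. → square planar.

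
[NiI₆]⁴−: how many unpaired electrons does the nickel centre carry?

Ligand charges: each iodide is −1. With an overall charge of −4 the nickel centre must be in the +2 oxidation state.
Nickel is a group-10 element; Ni(II) is therefore d⁸.
In an octahedral field the d⁸ configuration is t₂g⁶e_g² (only one arrangement possible), giving 2 unpaired electrons.

2 unpaired electrons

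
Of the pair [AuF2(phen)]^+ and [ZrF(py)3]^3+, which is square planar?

[AuF2(phen)]^+

For [AuF2(phen)]^+: Each fluoride is −1; 1,10-phenanthroline is neutral; balancing the +1 overall charge requires Au(III). Au sits in group 11, so the d-electron count is 11 − 3 = 8. A 5d d⁸ ion has a large crystal-field splitting; square planar leaves the high-energy d_{x²−y²} orbital empty and maximises CFSE. → square planar.
For [ZrF(py)3]^3+: Ligand charges: each fluoride is −1; pyridine is neutral. With an overall charge of +3 the zirconium centre must be in the +4 oxidation state. Zr sits in group 4, so the d-electron count is 4 − 4 = 0. A d⁰ ion has no crystal-field stabilisation preference between square planar and tetrahedral, so four ligands adopt the sterically favoured tetrahedral geometry. → tetrahedral.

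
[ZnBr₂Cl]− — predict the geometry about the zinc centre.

trigonal planar

Ligand charges: each bromide is −1; each chloride is −1. With an overall charge of −1 the zinc centre must be in the +2 oxidation state.
Group 12 minus oxidation state 2 gives a d¹⁰ configuration.
With 3 monodentate ligands the coordination number is 3.
Three ligands around a d¹⁰ centre minimise repulsion in a trigonal-planar arrangement.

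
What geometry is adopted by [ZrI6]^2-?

octahedral

Summing ligand charges against the −2 overall charge gives an oxidation state of +4 for zirconium.
Zirconium is a group-4 element; Zr(IV) is therefore d⁰.
Coordination number: 6.
Six donors around a single metal centre give an octahedral coordination sphere.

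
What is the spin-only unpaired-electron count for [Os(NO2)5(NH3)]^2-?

1 unpaired electron

Each nitro (N-bound nitrite) is −1; ammonia is neutral; balancing the −2 overall charge requires Os(III).
Group 8 minus oxidation state 3 gives a d⁵ configuration.
The spin state decides the count: a 5d ion has a large Δₒ and is invariably low-spin.
An octahedral low-spin d⁵ ion is t₂g⁵e_g⁰, giving 1 unpaired electron.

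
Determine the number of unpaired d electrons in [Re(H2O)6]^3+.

2

Summing ligand charges against the +3 overall charge gives an oxidation state of +3 for rhenium.
Re sits in group 7, so the d-electron count is 7 − 3 = 4.
The spin state decides the count: a 5d ion has a large Δₒ and is invariably low-spin.
An octahedral low-spin d⁴ ion is t₂g⁴e_g⁰, giving 2 unpaired electrons.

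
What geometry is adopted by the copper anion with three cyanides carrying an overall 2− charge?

trigonal planar

Summing ligand charges against the −2 overall charge gives an oxidation state of +1 for copper.
Copper is a group-11 element; Cu(I) is therefore d¹⁰.
Coordination number: 3.
Three ligands around a d¹⁰ centre minimise repulsion in a trigonal-planar arrangement.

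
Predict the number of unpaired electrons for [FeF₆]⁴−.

Each fluoride is −1; balancing the −4 overall charge requires Fe(II).
Iron is a group-8 element; Fe(II) is therefore d⁶.
The spin state decides the count: Fluoride is a weak-field ligand for a first-row metal, so the complex is high-spin.
An octahedral high-spin d⁶ ion is t₂g⁴e_g², giving 4 unpaired electrons.

4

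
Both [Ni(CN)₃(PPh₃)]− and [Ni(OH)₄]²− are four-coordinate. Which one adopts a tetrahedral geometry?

For [Ni(CN)₃(PPh₃)]−: Ligand charges: each cyanide is −1; triphenylphosphine is neutral. With an overall charge of −1 the nickel centre must be in the +2 oxidation state. Nickel is a group-10 element; Ni(II) is therefore d⁸. Cyanide and triphenylphosphine are strong-field ligands (high in the spectrochemical series). A 3d d⁸ ion with strong-field ligands gains enough CFSE to favour square planar over tetrahedral. → square planar.
For [Ni(OH)₄]²−: Ligand charges: each hydroxide is −1. With an overall charge of −2 the nickel centre must be in the +2 oxidation state. Nickel is a group-10 element; Ni(II) is therefore d⁸. Hydroxide is a weak-field ligand. With weak-field ligands the CFSE gain from square planar is small, so a 3d d⁸ ion takes the sterically preferred tetrahedral geometry. → tetrahedral.

[Ni(OH)₄]²−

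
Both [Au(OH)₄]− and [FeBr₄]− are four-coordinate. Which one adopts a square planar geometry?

For [Au(OH)₄]−: Ligand charges: each hydroxide is −1. With an overall charge of −1 the gold centre must be in the +3 oxidation state. Group 11 minus oxidation state 3 gives a d⁸ configuration. A 5d d⁸ ion has a large crystal-field splitting; square planar leaves the high-energy d_{x²−y²} orbital empty and maximises CFSE. → square planar.
For [FeBr₄]−: Summing ligand charges against the −1 overall charge gives an oxidation state of +3 for iron. Fe sits in group 8, so the d-electron count is 8 − 3 = 5. A high-spin d⁵ ion has zero CFSE in either geometry, so four ligands adopt the sterically favoured tetrahedral geometry. → tetrahedral.

[Au(OH)₄]−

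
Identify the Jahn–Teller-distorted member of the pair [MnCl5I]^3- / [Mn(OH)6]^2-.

[MnCl5I]^3-

[MnCl5I]^3-: Ligand charges: each chloride is −1; each iodide is −1. With an overall charge of −3 the manganese centre must be in the +3 oxidation state. Group 7 minus oxidation state 3 gives a d⁴ configuration. Chloride and iodide are weak-field ligands for a first-row metal, so the complex is high-spin. The t₂g³e_g¹ (high-spin) configuration has an unevenly filled e_g set; the Jahn–Teller theorem predicts a tetragonal distortion (typically axial elongation) to lift the degeneracy.
[Mn(OH)6]^2-: Ligand charges: each hydroxide is −1. With an overall charge of −2 the manganese centre must be in the +4 oxidation state. Mn sits in group 7, so the d-electron count is 7 − 4 = 3. The d³ configuration leaves the e_g set evenly filled (or empty) — no strong Jahn–Teller driving force.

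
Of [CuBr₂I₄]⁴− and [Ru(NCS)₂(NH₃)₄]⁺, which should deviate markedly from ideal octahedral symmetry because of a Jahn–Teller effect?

[CuBr₂I₄]⁴−: Ligand charges: each bromide is −1; each iodide is −1. With an overall charge of −4 the copper centre must be in the +2 oxidation state. Group 11 minus oxidation state 2 gives a d⁹ configuration. The t₂g⁶e_g³ configuration has an unevenly filled e_g set; the Jahn–Teller theorem predicts a tetragonal distortion (typically axial elongation) to lift the degeneracy.
[Ru(NCS)₂(NH₃)₄]⁺: Ligand charges: each isothiocyanate is −1; ammonia is neutral. With an overall charge of +1 the ruthenium centre must be in the +3 oxidation state. Ruthenium is a group-8 element; Ru(III) is therefore d⁵. A 4d ion has a large Δₒ and is invariably low-spin. The d⁵ configuration leaves the e_g set evenly filled (or empty) — no strong Jahn–Teller driving force.

[CuBr₂I₄]⁴−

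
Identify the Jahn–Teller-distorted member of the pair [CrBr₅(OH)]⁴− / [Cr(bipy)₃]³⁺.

[CrBr₅(OH)]⁴−: Each bromide is −1; each hydroxide is −1; balancing the −4 overall charge requires Cr(II). Cr sits in group 6, so the d-electron count is 6 − 2 = 4. Bromide and hydroxide are weak-field ligands for a first-row metal, so the complex is high-spin. The t₂g³e_g¹ (high-spin) configuration has an unevenly filled e_g set; the Jahn–Teller theorem predicts a tetragonal distortion (typically axial elongation) to lift the degeneracy.
[Cr(bipy)₃]³⁺: Ligand charges: 2,2′-bipyridine is neutral. With an overall charge of +3 the chromium centre must be in the +3 oxidation state. Group 6 minus oxidation state 3 gives a d³ configuration. The d³ configuration leaves the e_g set evenly filled (or empty) — no strong Jahn–Teller driving force.

[CrBr₅(OH)]⁴−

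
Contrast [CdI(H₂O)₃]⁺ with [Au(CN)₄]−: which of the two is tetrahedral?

[CdI(H₂O)₃]⁺

For [CdI(H₂O)₃]⁺: Each iodide is −1; water is neutral; balancing the +1 overall charge requires Cd(II). Group 12 minus oxidation state 2 gives a d¹⁰ configuration. A d¹⁰ ion has no crystal-field stabilisation preference between square planar and tetrahedral, so four ligands adopt the sterically favoured tetrahedral geometry. → tetrahedral.
For [Au(CN)₄]−: Summing ligand charges against the −1 overall charge gives an oxidation state of +3 for gold. Group 11 minus oxidation state 3 gives a d⁸ configuration. A 5d d⁸ ion has a large crystal-field splitting; square planar leaves the high-energy d_{x²−y²} orbital empty and maximises CFSE. → square planar.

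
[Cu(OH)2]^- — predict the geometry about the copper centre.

linear

Ligand charges: each hydroxide is −1. With an overall charge of −1 the copper centre must be in the +1 oxidation state.
Copper is a group-11 element; Cu(I) is therefore d¹⁰.
Coordination number: 2.
A d¹⁰ ion with only two ligands adopts a linear arrangement (sp hybridisation; no CFSE preference).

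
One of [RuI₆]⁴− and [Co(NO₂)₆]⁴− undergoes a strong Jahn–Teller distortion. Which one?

[RuI₆]⁴−: Summing ligand charges against the −4 overall charge gives an oxidation state of +2 for ruthenium. Ru sits in group 8, so the d-electron count is 8 − 2 = 6. A 4d ion has a large Δₒ and is invariably low-spin. The d⁶ configuration leaves the e_g set evenly filled (or empty) — no strong Jahn–Teller driving force.
[Co(NO₂)₆]⁴−: Summing ligand charges against the −4 overall charge gives an oxidation state of +2 for cobalt. Co sits in group 9, so the d-electron count is 9 − 2 = 7. Nitro (N-bound nitrite) is a strong-field ligand (high in the spectrochemical series) for a first-row metal, so the complex is low-spin. The t₂g⁶e_g¹ (low-spin) configuration has an unevenly filled e_g set; the Jahn–Teller theorem predicts a tetragonal distortion (typically axial elongation) to lift the degeneracy.

[Co(NO₂)₆]⁴−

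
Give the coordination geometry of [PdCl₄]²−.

Ligand charges: each chloride is −1. With an overall charge of −2 the palladium centre must be in the +2 oxidation state.
Pd sits in group 10, so the d-electron count is 10 − 2 = 8.
Coordination number: 4.
A 4d d⁸ ion has a large crystal-field splitting; square planar leaves the high-energy d_{x²−y²} orbital empty and maximises CFSE.

square planar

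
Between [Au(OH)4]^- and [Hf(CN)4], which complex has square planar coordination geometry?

[Au(OH)4]^-

For [Au(OH)4]^-: Summing ligand charges against the −1 overall charge gives an oxidation state of +3 for gold. Au sits in group 11, so the d-electron count is 11 − 3 = 8. A 5d d⁸ ion has a large crystal-field splitting; square planar leaves the high-energy d_{x²−y²} orbital empty and maximises CFSE. → square planar.
For [Hf(CN)4]: Summing ligand charges against the 0 overall charge gives an oxidation state of +4 for hafnium. Hafnium is a group-4 element; Hf(IV) is therefore d⁰. A d⁰ ion has no crystal-field stabilisation preference between square planar and tetrahedral, so four ligands adopt the sterically favoured tetrahedral geometry. → tetrahedral.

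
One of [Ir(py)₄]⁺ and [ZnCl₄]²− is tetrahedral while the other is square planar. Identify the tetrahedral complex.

For [Ir(py)₄]⁺: Pyridine is neutral; balancing the +1 overall charge requires Ir(I). Ir sits in group 9, so the d-electron count is 9 − 1 = 8. A 5d d⁸ ion has a large crystal-field splitting; square planar leaves the high-energy d_{x²−y²} orbital empty and maximises CFSE. → square planar.
For [ZnCl₄]²−: Each chloride is −1; balancing the −2 overall charge requires Zn(II). Zn sits in group 12, so the d-electron count is 12 − 2 = 10. A d¹⁰ ion has no crystal-field stabilisation preference between square planar and tetrahedral, so four ligands adopt the sterically favoured tetrahedral geometry. → tetrahedral.

[ZnCl₄]²−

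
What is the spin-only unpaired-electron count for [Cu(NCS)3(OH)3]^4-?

Summing ligand charges against the −4 overall charge gives an oxidation state of +2 for copper.
Cu sits in group 11, so the d-electron count is 11 − 2 = 9.
In an octahedral field the d⁹ configuration is t₂g⁶e_g³ (only one arrangement possible), giving 1 unpaired electron.

1 unpaired electron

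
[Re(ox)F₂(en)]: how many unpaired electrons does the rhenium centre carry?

Each oxalate is −2; each fluoride is −1; ethylenediamine is neutral; balancing the 0 overall charge requires Re(IV).
Re sits in group 7, so the d-electron count is 7 − 4 = 3.
Counting donor atoms: 1×oxalate (bidentate) → 2 donors; 2×fluoride (monodentate) → 2 donors; 1×ethylenediamine (bidentate) → 2 donors. Coordination number = 6.
In an octahedral field the d³ configuration is t₂g³e_g⁰ (only one arrangement possible), giving 3 unpaired electrons.

3 unpaired electrons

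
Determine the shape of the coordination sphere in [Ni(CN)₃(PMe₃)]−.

Each cyanide is −1; trimethylphosphine is neutral; balancing the −1 overall charge requires Ni(II).
Group 10 minus oxidation state 2 gives a d⁸ configuration.
Coordination number: 4.
Cyanide and trimethylphosphine are strong-field ligands (high in the spectrochemical series).
A 3d d⁸ ion with strong-field ligands gains enough CFSE to favour square planar over tetrahedral.

square planar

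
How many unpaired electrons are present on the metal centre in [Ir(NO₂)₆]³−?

0

Ligand charges: each nitro (N-bound nitrite) is −1. With an overall charge of −3 the iridium centre must be in the +3 oxidation state.
Group 9 minus oxidation state 3 gives a d⁶ configuration.
The spin state decides the count: a 5d ion has a large Δₒ and is invariably low-spin.
An octahedral low-spin d⁶ ion is t₂g⁶e_g⁰, giving 0 unpaired electrons.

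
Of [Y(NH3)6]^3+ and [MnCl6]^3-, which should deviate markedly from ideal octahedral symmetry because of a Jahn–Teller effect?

[MnCl6]^3-

[Y(NH3)6]^3+: Summing ligand charges against the +3 overall charge gives an oxidation state of +3 for yttrium. Group 3 minus oxidation state 3 gives a d⁰ configuration. The d⁰ configuration leaves the e_g set evenly filled (or empty) — no strong Jahn–Teller driving force.
[MnCl6]^3-: Summing ligand charges against the −3 overall charge gives an oxidation state of +3 for manganese. Mn sits in group 7, so the d-electron count is 7 − 3 = 4. Chloride is a weak-field ligand for a first-row metal, so the complex is high-spin. The t₂g³e_g¹ (high-spin) configuration has an unevenly filled e_g set; the Jahn–Teller theorem predicts a tetragonal distortion (typically axial elongation) to lift the degeneracy.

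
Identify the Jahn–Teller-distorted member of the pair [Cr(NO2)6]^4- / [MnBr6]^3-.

[Cr(NO2)6]^4-: Summing ligand charges against the −4 overall charge gives an oxidation state of +2 for chromium. Group 6 minus oxidation state 2 gives a d⁴ configuration. Nitro (N-bound nitrite) is a strong-field ligand (high in the spectrochemical series) for a first-row metal, so the complex is low-spin. The d⁴ configuration leaves the e_g set evenly filled (or empty) — no strong Jahn–Teller driving force.
[MnBr6]^3-: Summing ligand charges against the −3 overall charge gives an oxidation state of +3 for manganese. Group 7 minus oxidation state 3 gives a d⁴ configuration. Bromide is a weak-field ligand for a first-row metal, so the complex is high-spin. The t₂g³e_g¹ (high-spin) configuration has an unevenly filled e_g set; the Jahn–Teller theorem predicts a tetragonal distortion (typically axial elongation) to lift the degeneracy.

[MnBr6]^3-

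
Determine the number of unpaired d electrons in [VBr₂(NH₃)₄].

Each bromide is −1; ammonia is neutral; balancing the 0 overall charge requires V(II).
V sits in group 5, so the d-electron count is 5 − 2 = 3.
In an octahedral field the d³ configuration is t₂g³e_g⁰ (only one arrangement possible), giving 3 unpaired electrons.

3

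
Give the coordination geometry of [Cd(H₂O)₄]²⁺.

tetrahedral

Ligand charges: water is neutral. With an overall charge of +2 the cadmium centre must be in the +2 oxidation state.
Group 12 minus oxidation state 2 gives a d¹⁰ configuration.
Coordination number: 4.
A d¹⁰ ion has no crystal-field stabilisation preference between square planar and tetrahedral, so four ligands adopt the sterically favoured tetrahedral geometry.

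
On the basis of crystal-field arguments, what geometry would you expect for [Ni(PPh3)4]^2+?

Ligand charges: triphenylphosphine is neutral. With an overall charge of +2 the nickel centre must be in the +2 oxidation state.
Nickel is a group-10 element; Ni(II) is therefore d⁸.
With 4 monodentate ligands the coordination number is 4.
Triphenylphosphine is a strong-field ligand (high in the spectrochemical series).
A 3d d⁸ ion with strong-field ligands gains enough CFSE to favour square planar over tetrahedral.

square planar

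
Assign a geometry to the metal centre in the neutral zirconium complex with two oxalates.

Ligand charges: each oxalate is −2. With an overall charge of 0 the zirconium centre must be in the +4 oxidation state.
Group 4 minus oxidation state 4 gives a d⁰ configuration.
Counting donor atoms: 2×oxalate (bidentate) → 4 donors. Coordination number = 4.
A d⁰ ion has no crystal-field stabilisation preference between square planar and tetrahedral, so four ligands adopt the sterically favoured tetrahedral geometry.

tetrahedral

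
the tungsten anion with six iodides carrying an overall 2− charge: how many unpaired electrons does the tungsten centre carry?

Ligand charges: each iodide is −1. With an overall charge of −2 the tungsten centre must be in the +4 oxidation state.
W sits in group 6, so the d-electron count is 6 − 4 = 2.
In an octahedral field the d² configuration is t₂g²e_g⁰ (only one arrangement possible), giving 2 unpaired electrons.

2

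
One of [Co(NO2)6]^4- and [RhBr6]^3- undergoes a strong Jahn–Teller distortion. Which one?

[Co(NO2)6]^4-: Summing ligand charges against the −4 overall charge gives an oxidation state of +2 for cobalt. Co sits in group 9, so the d-electron count is 9 − 2 = 7. Nitro (N-bound nitrite) is a strong-field ligand (high in the spectrochemical series) for a first-row metal, so the complex is low-spin. The t₂g⁶e_g¹ (low-spin) configuration has an unevenly filled e_g set; the Jahn–Teller theorem predicts a tetragonal distortion (typically axial elongation) to lift the degeneracy.
[RhBr6]^3-: Summing ligand charges against the −3 overall charge gives an oxidation state of +3 for rhodium. Rhodium is a group-9 element; Rh(III) is therefore d⁶. A 4d ion has a large Δₒ and is invariably low-spin. The d⁶ configuration leaves the e_g set evenly filled (or empty) — no strong Jahn–Teller driving force.

[Co(NO2)6]^4-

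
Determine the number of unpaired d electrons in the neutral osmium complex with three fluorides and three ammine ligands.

Summing ligand charges against the 0 overall charge gives an oxidation state of +3 for osmium.
Group 8 minus oxidation state 3 gives a d⁵ configuration.
The spin state decides the count: a 5d ion has a large Δₒ and is invariably low-spin.
An octahedral low-spin d⁵ ion is t₂g⁵e_g⁰, giving 1 unpaired electron.

1 unpaired electron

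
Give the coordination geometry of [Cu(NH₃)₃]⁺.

Ligand charges: ammonia is neutral. With an overall charge of +1 the copper centre must be in the +1 oxidation state.
Copper is a group-11 element; Cu(I) is therefore d¹⁰.
With 3 monodentate ligands the coordination number is 3.
Three ligands around a d¹⁰ centre minimise repulsion in a trigonal-planar arrangement.

trigonal planar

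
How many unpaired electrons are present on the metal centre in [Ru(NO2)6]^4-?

Summing ligand charges against the −4 overall charge gives an oxidation state of +2 for ruthenium.
Group 8 minus oxidation state 2 gives a d⁶ configuration.
The spin state decides the count: a 4d ion has a large Δₒ and is invariably low-spin.
An octahedral low-spin d⁶ ion is t₂g⁶e_g⁰, giving 0 unpaired electrons.

0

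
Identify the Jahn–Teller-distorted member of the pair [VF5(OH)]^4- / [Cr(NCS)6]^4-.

[VF5(OH)]^4-: Summing ligand charges against the −4 overall charge gives an oxidation state of +2 for vanadium. Group 5 minus oxidation state 2 gives a d³ configuration. The d³ configuration leaves the e_g set evenly filled (or empty) — no strong Jahn–Teller driving force.
[Cr(NCS)6]^4-: Ligand charges: each isothiocyanate is −1. With an overall charge of −4 the chromium centre must be in the +2 oxidation state. Cr sits in group 6, so the d-electron count is 6 − 2 = 4. Isothiocyanate is a weak-field ligand for a first-row metal, so the complex is high-spin. The t₂g³e_g¹ (high-spin) configuration has an unevenly filled e_g set; the Jahn–Teller theorem predicts a tetragonal distortion (typically axial elongation) to lift the degeneracy.

[Cr(NCS)6]^4-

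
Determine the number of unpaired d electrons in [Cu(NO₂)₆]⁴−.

Summing ligand charges against the −4 overall charge gives an oxidation state of +2 for copper.
Cu sits in group 11, so the d-electron count is 11 − 2 = 9.
In an octahedral field the d⁹ configuration is t₂g⁶e_g³ (only one arrangement possible), giving 1 unpaired electron.

1 unpaired electron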